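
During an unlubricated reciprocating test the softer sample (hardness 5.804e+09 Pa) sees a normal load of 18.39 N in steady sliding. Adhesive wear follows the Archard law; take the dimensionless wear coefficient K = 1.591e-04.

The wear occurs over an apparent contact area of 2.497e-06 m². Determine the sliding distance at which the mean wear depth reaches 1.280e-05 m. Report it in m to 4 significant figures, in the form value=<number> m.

All arithmetic keeps full float precision. Intermediates are displayed rounded; one final rounding: four significant digits.
Expressed in SI base units: W = 18.39 N, H = 5.804e+09 Pa, K = 1.591e-04.
Volume at the limit: V_lim = h_lim·A = 1.280e-05 · 2.497e-06 = 3.196e-11 m³.
Inverting, life L = V_lim·H/(K·W) = 3.196e-11 · 5.804e+09 / (1.591e-04 · 18.39) = 63.40 m.

value=63.40 m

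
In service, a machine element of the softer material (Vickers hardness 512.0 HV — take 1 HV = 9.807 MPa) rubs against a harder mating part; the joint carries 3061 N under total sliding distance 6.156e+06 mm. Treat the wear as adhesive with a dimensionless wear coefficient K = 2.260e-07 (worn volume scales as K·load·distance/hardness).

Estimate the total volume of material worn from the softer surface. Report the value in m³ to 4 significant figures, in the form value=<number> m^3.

value=8.481e-10 m^3

The computation runs at exact precision. Displayed values are rounded — one final rounding, at four significant digits.
Distance L = 6.156e+06 mm = 6156 m.
Hardness H = 512.0 HV × 9.807 MPa/HV = 5021 MPa = 5.021e+09 Pa.
Restated in SI base units: W = 3061 N, H = 5.021e+09 Pa, K = 2.260e-07.
Worn volume V = K·W·L/H = 2.260e-07 · 3061 · 6156 / 5.021e+09 = 8.481e-10 m³.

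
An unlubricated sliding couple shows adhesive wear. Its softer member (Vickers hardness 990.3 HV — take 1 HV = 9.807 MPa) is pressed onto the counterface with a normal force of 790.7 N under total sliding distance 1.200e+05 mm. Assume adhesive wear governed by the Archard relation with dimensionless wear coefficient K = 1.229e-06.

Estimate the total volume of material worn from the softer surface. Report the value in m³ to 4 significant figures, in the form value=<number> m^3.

All arithmetic carries exact precision — intermediates appear rounded. Rounded once at the end, at 4 significant digits.
Distance L = 1.200e+05 mm = 120.0 m.
Hardness H = 990.3 HV × 9.807 MPa/HV = 9712 MPa = 9.712e+09 Pa.
Restated in SI base units: W = 790.7 N, H = 9.712e+09 Pa, K = 1.229e-06.
Archard volume V = K·W·L/H = 1.229e-06 · 790.7 · 120.0 / 9.712e+09 = 1.201e-11 m³.

value=1.201e-11 m^3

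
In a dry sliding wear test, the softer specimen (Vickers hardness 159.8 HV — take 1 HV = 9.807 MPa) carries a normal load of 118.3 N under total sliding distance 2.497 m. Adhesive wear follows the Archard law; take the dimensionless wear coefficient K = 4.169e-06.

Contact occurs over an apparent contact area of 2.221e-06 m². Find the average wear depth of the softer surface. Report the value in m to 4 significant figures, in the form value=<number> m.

value=3.538e-07 m

Displayed values are rounded — the algebra carries full precision, and rounded just once: 4 significant digits.
Convert: Hardness H = 159.8 HV × 9.807 MPa/HV = 1567 MPa = 1.567e+09 Pa.
Restated in SI base units: W = 118.3 N, H = 1.567e+09 Pa, K = 4.169e-06.
The Archard volume V = K·W·L/H = 4.169e-06 · 118.3 · 2.497 / 1.567e+09 = 7.858e-13 m³.
Depth h = V/A = 7.858e-13 / 2.221e-06 = 3.538e-07 m.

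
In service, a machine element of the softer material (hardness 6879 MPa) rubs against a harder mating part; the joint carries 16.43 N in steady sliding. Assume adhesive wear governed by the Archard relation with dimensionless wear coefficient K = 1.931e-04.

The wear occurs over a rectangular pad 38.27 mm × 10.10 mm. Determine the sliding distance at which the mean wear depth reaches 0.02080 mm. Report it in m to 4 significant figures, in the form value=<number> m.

The algebra carries exact precision; the intermediates appear rounded. Rounded just once to 4 significant digits.
Convert: Hardness H = 6879 MPa = 6.879e+09 Pa.
Convert: Pad sides 38.27 mm × 10.10 mm = 0.03827 m × 0.01010 m. Contact area A = 0.03827 m × 0.01010 m = 3.865e-04 m².
Convert: Depth limit h_lim = 0.02080 mm = 2.080e-05 m.
Working in SI base units: W = 16.43 N, H = 6.879e+09 Pa, K = 1.931e-04.
Wearable volume V_lim = h_lim·A = 2.080e-05 · 3.865e-04 = 8.040e-09 m³.
Sliding life L = V_lim·H/(K·W) = 8.040e-09 · 6.879e+09 / (1.931e-04 · 16.43) = 1.743e+04 m.

value=1.743e+04 m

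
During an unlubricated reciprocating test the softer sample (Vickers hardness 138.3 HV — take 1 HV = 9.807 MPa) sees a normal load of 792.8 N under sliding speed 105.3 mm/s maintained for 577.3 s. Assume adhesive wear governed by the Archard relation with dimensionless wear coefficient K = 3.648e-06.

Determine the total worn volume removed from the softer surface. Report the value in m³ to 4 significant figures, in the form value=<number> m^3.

Each operation runs at full precision. Printed values are rounded — rounded just once, at four significant figures.
Convert: Sliding speed v = 105.3 mm/s = 0.1053 m/s. Path length L = v·t = 0.1053 m/s × 577.3 s = 60.79 m.
Convert: Hardness H = 138.3 HV × 9.807 MPa/HV = 1356 MPa = 1.356e+09 Pa.
In SI base units, W = 792.8 N, H = 1.356e+09 Pa, K = 3.648e-06.
By Archard's law, V = K·W·L/H = 3.648e-06 · 792.8 · 60.79 / 1.356e+09 = 1.296e-10 m³.

value=1.296e-10 m^3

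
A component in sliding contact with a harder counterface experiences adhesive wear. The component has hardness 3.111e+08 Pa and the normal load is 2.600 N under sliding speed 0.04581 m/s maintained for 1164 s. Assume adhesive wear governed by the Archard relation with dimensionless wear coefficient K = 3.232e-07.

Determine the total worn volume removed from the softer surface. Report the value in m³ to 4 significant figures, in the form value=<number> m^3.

value=1.440e-13 m^3

Intermediate values are shown rounded; all working math keeps full precision, and one final rounding to 4 significant digits.
Distance L = v·t = 0.04581 m/s × 1164 s = 53.32 m.
As SI base values: W = 2.600 N, H = 3.111e+08 Pa, K = 3.232e-07.
Archard volume V = K·W·L/H = 3.232e-07 · 2.600 · 53.32 / 3.111e+08 = 1.440e-13 m³.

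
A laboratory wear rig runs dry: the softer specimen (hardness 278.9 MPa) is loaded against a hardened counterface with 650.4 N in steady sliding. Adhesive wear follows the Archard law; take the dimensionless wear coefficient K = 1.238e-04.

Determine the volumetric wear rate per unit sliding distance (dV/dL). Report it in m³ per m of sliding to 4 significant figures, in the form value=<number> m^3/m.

Intermediate values are printed rounded; all arithmetic holds exact precision, and a single final rounding to 4 significant digits.
Convert: Hardness H = 278.9 MPa = 2.789e+08 Pa.
Expressed in SI base units: W = 650.4 N, H = 2.789e+08 Pa, K = 1.238e-04.
Rate of wear dV/dL = K·W/H: 1.238e-04 · 650.4 / 2.789e+08 = 2.887e-10 m³/m.

value=2.887e-10 m^3/m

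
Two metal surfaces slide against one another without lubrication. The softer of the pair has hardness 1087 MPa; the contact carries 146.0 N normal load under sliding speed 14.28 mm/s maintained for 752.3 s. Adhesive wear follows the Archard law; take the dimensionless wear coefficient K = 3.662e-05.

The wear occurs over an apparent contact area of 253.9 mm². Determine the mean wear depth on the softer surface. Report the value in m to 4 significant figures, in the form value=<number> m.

value=2.081e-07 m

Every step carries full float precision; shown intermediates are rounded — one last rounding to four significant digits.
Sliding speed v = 14.28 mm/s = 0.01428 m/s. Sliding distance L = v·t = 0.01428 m/s × 752.3 s = 10.74 m.
Hardness H = 1087 MPa = 1.087e+09 Pa.
Contact area A = 253.9 mm² = 2.539e-04 m².
SI base units throughout: W = 146.0 N, H = 1.087e+09 Pa, K = 3.662e-05.
By Archard's law, V = K·W·L/H = 3.662e-05 · 146.0 · 10.74 / 1.087e+09 = 5.284e-11 m³.
Average depth h = V/A = 5.284e-11 / 2.539e-04 = 2.081e-07 m.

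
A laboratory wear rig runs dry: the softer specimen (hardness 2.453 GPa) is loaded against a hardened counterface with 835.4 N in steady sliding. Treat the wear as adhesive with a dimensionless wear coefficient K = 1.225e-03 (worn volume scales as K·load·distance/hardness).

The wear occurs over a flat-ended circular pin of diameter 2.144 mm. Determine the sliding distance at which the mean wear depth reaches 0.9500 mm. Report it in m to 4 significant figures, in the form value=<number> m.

value=8.221 m

The algebra keeps exact precision. Displayed values are rounded, and rounded just once: 4 significant digits.
Hardness H = 2.453 GPa = 2.453e+09 Pa.
Pin diameter d = 2.144 mm = 0.002144 m. Contact area A = π·d²/4 = π·(0.002144 m)²/4 = 3.610e-06 m².
Depth limit h_lim = 0.9500 mm = 9.500e-04 m.
Expressed in SI base units: W = 835.4 N, H = 2.453e+09 Pa, K = 1.225e-03.
At the depth limit, V_lim = h_lim·A = 9.500e-04 · 3.610e-06 = 3.430e-09 m³.
So the life L = V_lim·H/(K·W) = 3.430e-09 · 2.453e+09 / (1.225e-03 · 835.4) = 8.221 m.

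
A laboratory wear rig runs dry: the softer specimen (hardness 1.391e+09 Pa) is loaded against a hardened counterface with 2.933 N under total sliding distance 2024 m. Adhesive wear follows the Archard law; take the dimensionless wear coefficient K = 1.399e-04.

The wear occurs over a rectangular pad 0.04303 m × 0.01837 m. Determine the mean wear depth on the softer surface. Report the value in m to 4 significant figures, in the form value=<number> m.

All arithmetic keeps full float precision, and the intermediates are printed rounded; one last rounding: four significant figures.
Contact area A = 0.04303 m × 0.01837 m = 7.905e-04 m².
Expressed in SI base units: W = 2.933 N, H = 1.391e+09 Pa, K = 1.399e-04.
Archard volume V = K·W·L/H = 1.399e-04 · 2.933 · 2024 / 1.391e+09 = 5.971e-10 m³.
Mean depth h = V/A = 5.971e-10 / 7.905e-04 = 7.553e-07 m.

value=7.553e-07 m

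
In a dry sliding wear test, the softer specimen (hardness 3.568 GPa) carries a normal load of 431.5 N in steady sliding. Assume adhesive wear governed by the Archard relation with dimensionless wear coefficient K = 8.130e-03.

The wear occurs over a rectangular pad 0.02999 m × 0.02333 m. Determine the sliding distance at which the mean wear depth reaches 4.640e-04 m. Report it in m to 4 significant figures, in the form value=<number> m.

value=330.2 m

Shown intermediates are rounded; every step carries full float precision; rounded once at the end to 4 significant digits.
Convert: Hardness H = 3.568 GPa = 3.568e+09 Pa.
Convert: Contact area A = 0.02999 m × 0.02333 m = 6.997e-04 m².
Restated in SI base units: W = 431.5 N, H = 3.568e+09 Pa, K = 8.130e-03.
Limit volume V_lim = h_lim·A = 4.640e-04 · 6.997e-04 = 3.246e-07 m³.
Life L = V_lim·H/(K·W) = 3.246e-07 · 3.568e+09 / (8.130e-03 · 431.5) = 330.2 m.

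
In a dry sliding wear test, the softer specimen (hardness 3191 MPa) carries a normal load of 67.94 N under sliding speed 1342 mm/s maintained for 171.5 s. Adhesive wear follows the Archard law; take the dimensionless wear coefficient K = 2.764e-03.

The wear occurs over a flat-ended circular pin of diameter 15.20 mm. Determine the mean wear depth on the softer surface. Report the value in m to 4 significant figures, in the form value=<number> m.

Every step carries full precision, and intermediates appear rounded; rounded just once: four significant digits.
Sliding speed v = 1342 mm/s = 1.342 m/s. Distance covered L = v·t = 1.342 m/s × 171.5 s = 230.2 m.
Hardness H = 3191 MPa = 3.191e+09 Pa.
Pin diameter d = 15.20 mm = 0.01520 m. Contact area A = π·d²/4 = π·(0.01520 m)²/4 = 1.815e-04 m².
SI base units throughout: W = 67.94 N, H = 3.191e+09 Pa, K = 2.764e-03.
By Archard's law, V = K·W·L/H = 2.764e-03 · 67.94 · 230.2 / 3.191e+09 = 1.354e-08 m³.
Mean depth h = V/A = 1.354e-08 / 1.815e-04 = 7.464e-05 m.

value=7.464e-05 m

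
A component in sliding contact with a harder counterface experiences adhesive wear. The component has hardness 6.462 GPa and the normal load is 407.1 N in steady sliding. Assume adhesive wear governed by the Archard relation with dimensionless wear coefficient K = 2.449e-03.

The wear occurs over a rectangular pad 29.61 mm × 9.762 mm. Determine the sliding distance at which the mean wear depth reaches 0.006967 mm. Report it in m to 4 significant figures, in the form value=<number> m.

Each operation maintains exact precision, and intermediates are printed rounded. Rounded just once to four significant figures.
Hardness H = 6.462 GPa = 6.462e+09 Pa.
Pad sides 29.61 mm × 9.762 mm = 0.02961 m × 0.009762 m. Contact area A = 0.02961 m × 0.009762 m = 2.891e-04 m².
Depth limit h_lim = 0.006967 mm = 6.967e-06 m.
As SI base values: W = 407.1 N, H = 6.462e+09 Pa, K = 2.449e-03.
Volume at the limit: V_lim = h_lim·A = 6.967e-06 · 2.891e-04 = 2.014e-09 m³.
So the life L = V_lim·H/(K·W) = 2.014e-09 · 6.462e+09 / (2.449e-03 · 407.1) = 13.05 m.

value=13.05 m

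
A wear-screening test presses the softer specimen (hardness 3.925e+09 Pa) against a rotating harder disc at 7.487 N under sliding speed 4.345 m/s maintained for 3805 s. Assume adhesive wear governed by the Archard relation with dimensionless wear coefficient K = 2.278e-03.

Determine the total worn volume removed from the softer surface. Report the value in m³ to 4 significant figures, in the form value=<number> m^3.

Intermediates are shown rounded, and every step keeps full float precision; one final rounding to 4 significant figures.
The distance L = v·t = 4.345 m/s × 3805 s = 1.653e+04 m.
Restated in SI base units: W = 7.487 N, H = 3.925e+09 Pa, K = 2.278e-03.
Volume removed: V = K·W·L/H = 2.278e-03 · 7.487 · 1.653e+04 / 3.925e+09 = 7.184e-08 m³.

value=7.184e-08 m^3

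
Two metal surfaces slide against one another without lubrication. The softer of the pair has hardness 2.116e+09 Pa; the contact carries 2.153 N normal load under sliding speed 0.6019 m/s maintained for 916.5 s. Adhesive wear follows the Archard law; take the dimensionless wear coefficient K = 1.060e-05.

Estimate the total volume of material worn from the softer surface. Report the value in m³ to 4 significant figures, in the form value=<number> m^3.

value=5.950e-12 m^3

All arithmetic holds full float precision; printed values are rounded — one last rounding, at four significant digits.
Distance covered L = v·t = 0.6019 m/s × 916.5 s = 551.6 m.
Expressed in SI base units: W = 2.153 N, H = 2.116e+09 Pa, K = 1.060e-05.
Worn volume V = K·W·L/H = 1.060e-05 · 2.153 · 551.6 / 2.116e+09 = 5.950e-12 m³.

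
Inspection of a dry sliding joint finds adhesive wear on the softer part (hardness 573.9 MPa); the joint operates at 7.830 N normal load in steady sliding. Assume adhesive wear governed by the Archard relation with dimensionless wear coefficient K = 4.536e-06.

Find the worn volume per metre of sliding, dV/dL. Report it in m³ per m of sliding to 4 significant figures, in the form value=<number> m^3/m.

value=6.189e-14 m^3/m

Intermediates are displayed rounded, and each operation runs at exact precision — one last rounding, at 4 significant digits.
Convert: Hardness H = 573.9 MPa = 5.739e+08 Pa.
Restated in SI base units: W = 7.830 N, H = 5.739e+08 Pa, K = 4.536e-06.
Volumetric rate dV/dL = K·W/H (no L dependence): 4.536e-06 · 7.830 / 5.739e+08 = 6.189e-14 m³/m.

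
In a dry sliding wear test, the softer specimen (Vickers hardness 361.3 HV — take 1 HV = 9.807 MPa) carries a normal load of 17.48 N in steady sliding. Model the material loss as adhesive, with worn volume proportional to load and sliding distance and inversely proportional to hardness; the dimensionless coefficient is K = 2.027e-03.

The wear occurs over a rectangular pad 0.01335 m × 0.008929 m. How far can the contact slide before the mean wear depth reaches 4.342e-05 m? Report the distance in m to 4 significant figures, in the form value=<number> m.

Intermediate values appear rounded; all working math holds exact precision; rounded just once to 4 significant figures.
Hardness H = 361.3 HV × 9.807 MPa/HV = 3543 MPa = 3.543e+09 Pa.
Contact area A = 0.01335 m × 0.008929 m = 1.192e-04 m².
Working in SI base units: W = 17.48 N, H = 3.543e+09 Pa, K = 2.027e-03.
Permissible volume V_lim = h_lim·A = 4.342e-05 · 1.192e-04 = 5.176e-09 m³.
Life L = V_lim·H/(K·W) = 5.176e-09 · 3.543e+09 / (2.027e-03 · 17.48) = 517.6 m.

value=517.6 m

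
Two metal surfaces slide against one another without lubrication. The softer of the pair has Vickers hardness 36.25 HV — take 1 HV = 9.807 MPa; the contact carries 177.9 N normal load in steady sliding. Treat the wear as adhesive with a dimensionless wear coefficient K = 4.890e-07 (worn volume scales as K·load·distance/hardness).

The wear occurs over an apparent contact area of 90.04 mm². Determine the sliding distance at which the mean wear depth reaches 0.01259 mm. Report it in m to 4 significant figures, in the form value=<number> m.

The intermediates are shown rounded — all arithmetic runs at exact precision — a lone final rounding to 4 significant figures.
Hardness H = 36.25 HV × 9.807 MPa/HV = 355.5 MPa = 3.555e+08 Pa.
Contact area A = 90.04 mm² = 9.004e-05 m².
Depth limit h_lim = 0.01259 mm = 1.259e-05 m.
Restated in SI base units: W = 177.9 N, H = 3.555e+08 Pa, K = 4.890e-07.
Limit volume V_lim = h_lim·A = 1.259e-05 · 9.004e-05 = 1.134e-09 m³.
Thus life L = V_lim·H/(K·W) = 1.134e-09 · 3.555e+08 / (4.890e-07 · 177.9) = 4633 m.

value=4633 m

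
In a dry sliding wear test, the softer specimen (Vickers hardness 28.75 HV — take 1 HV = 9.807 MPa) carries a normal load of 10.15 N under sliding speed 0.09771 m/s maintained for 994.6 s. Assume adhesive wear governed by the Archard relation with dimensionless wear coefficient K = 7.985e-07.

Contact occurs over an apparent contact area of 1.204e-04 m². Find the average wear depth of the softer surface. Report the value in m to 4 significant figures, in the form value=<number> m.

value=2.320e-08 m

The algebra keeps full precision; intermediates appear rounded — rounded once at the end to 4 significant digits.
Convert: Distance L = v·t = 0.09771 m/s × 994.6 s = 97.18 m.
Convert: Hardness H = 28.75 HV × 9.807 MPa/HV = 282.0 MPa = 2.820e+08 Pa.
Collected in SI base units: W = 10.15 N, H = 2.820e+08 Pa, K = 7.985e-07.
Archard volume V = K·W·L/H = 7.985e-07 · 10.15 · 97.18 / 2.820e+08 = 2.794e-12 m³.
Depth h = V/A = 2.794e-12 / 1.204e-04 = 2.320e-08 m.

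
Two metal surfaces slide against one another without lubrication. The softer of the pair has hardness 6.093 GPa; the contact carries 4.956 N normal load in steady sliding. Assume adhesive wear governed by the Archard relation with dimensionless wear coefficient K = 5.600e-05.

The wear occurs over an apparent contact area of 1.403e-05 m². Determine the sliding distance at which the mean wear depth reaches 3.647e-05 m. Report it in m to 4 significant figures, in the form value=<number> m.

value=1.123e+04 m

Every step runs at full float precision — intermediates are printed rounded; a lone final rounding: 4 significant figures.
Convert: Hardness H = 6.093 GPa = 6.093e+09 Pa.
Expressed in SI base units: W = 4.956 N, H = 6.093e+09 Pa, K = 5.600e-05.
Allowed volume V_lim = h_lim·A = 3.647e-05 · 1.403e-05 = 5.117e-10 m³.
Thus life L = V_lim·H/(K·W) = 5.117e-10 · 6.093e+09 / (5.600e-05 · 4.956) = 1.123e+04 m.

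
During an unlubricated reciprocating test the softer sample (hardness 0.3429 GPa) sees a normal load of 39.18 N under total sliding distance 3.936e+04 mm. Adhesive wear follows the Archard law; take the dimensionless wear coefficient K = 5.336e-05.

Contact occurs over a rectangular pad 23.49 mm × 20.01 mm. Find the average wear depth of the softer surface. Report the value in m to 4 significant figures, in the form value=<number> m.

value=5.105e-07 m

All arithmetic holds exact precision — intermediates are displayed rounded. Rounded just once to 4 significant figures.
Total distance L = 3.936e+04 mm = 39.36 m.
Hardness H = 0.3429 GPa = 3.429e+08 Pa.
Pad sides 23.49 mm × 20.01 mm = 0.02349 m × 0.02001 m. Contact area A = 0.02349 m × 0.02001 m = 4.700e-04 m².
Restated in SI base units: W = 39.18 N, H = 3.429e+08 Pa, K = 5.336e-05.
The Archard volume V = K·W·L/H = 5.336e-05 · 39.18 · 39.36 / 3.429e+08 = 2.400e-10 m³.
Depth of wear h = V/A = 2.400e-10 / 4.700e-04 = 5.105e-07 m.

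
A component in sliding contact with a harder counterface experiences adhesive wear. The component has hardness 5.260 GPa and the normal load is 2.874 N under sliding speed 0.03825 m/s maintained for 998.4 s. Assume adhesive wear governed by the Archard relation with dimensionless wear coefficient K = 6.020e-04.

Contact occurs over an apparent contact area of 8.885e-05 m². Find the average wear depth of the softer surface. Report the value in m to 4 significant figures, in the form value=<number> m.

value=1.414e-07 m

Intermediate values are shown rounded; the algebra maintains full precision. Rounded once at the end, at four significant figures.
The distance L = v·t = 0.03825 m/s × 998.4 s = 38.19 m.
Hardness H = 5.260 GPa = 5.260e+09 Pa.
In SI base units: W = 2.874 N, H = 5.260e+09 Pa, K = 6.020e-04.
The Archard volume V = K·W·L/H = 6.020e-04 · 2.874 · 38.19 / 5.260e+09 = 1.256e-11 m³.
Wear depth h = V/A = 1.256e-11 / 8.885e-05 = 1.414e-07 m.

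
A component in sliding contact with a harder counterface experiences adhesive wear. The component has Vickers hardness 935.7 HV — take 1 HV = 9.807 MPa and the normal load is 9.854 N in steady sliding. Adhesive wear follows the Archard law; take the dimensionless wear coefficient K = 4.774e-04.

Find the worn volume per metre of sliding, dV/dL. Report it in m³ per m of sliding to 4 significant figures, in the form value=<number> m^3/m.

Printed values are rounded. Every step carries exact precision; one final rounding to four significant figures.
Convert: Hardness H = 935.7 HV × 9.807 MPa/HV = 9176 MPa = 9.176e+09 Pa.
As SI base values: W = 9.854 N, H = 9.176e+09 Pa, K = 4.774e-04.
Rate of wear dV/dL = K·W/H — distance-free: 4.774e-04 · 9.854 / 9.176e+09 = 5.127e-13 m³/m.

value=5.127e-13 m^3/m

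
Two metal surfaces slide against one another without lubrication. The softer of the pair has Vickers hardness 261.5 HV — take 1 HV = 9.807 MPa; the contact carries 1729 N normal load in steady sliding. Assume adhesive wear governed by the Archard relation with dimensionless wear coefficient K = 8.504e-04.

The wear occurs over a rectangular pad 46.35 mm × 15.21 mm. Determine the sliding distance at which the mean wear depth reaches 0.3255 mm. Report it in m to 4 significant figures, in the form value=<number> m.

Intermediates appear rounded. Each operation keeps full precision, and rounded once at the end, at four significant digits.
Convert: Hardness H = 261.5 HV × 9.807 MPa/HV = 2565 MPa = 2.565e+09 Pa.
Convert: Pad sides 46.35 mm × 15.21 mm = 0.04635 m × 0.01521 m. Contact area A = 0.04635 m × 0.01521 m = 7.050e-04 m².
Convert: Depth limit h_lim = 0.3255 mm = 3.255e-04 m.
SI base units throughout: W = 1729 N, H = 2.565e+09 Pa, K = 8.504e-04.
At the depth limit, V_lim = h_lim·A = 3.255e-04 · 7.050e-04 = 2.295e-07 m³.
Sliding life L = V_lim·H/(K·W) = 2.295e-07 · 2.565e+09 / (8.504e-04 · 1729) = 400.2 m.

value=400.2 m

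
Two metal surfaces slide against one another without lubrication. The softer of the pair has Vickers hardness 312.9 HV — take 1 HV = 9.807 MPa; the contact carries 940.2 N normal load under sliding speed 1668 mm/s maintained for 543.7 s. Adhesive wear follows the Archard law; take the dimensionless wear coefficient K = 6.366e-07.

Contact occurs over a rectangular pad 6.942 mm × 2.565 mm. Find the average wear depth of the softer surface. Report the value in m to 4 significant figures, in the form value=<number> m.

Intermediate values appear rounded. Every step maintains exact precision. Rounded just once to 4 significant figures.
Sliding speed v = 1668 mm/s = 1.668 m/s. Sliding distance L = v·t = 1.668 m/s × 543.7 s = 906.9 m.
Hardness H = 312.9 HV × 9.807 MPa/HV = 3069 MPa = 3.069e+09 Pa.
Pad sides 6.942 mm × 2.565 mm = 0.006942 m × 0.002565 m. Contact area A = 0.006942 m × 0.002565 m = 1.781e-05 m².
Collected in SI base units: W = 940.2 N, H = 3.069e+09 Pa, K = 6.366e-07.
The Archard volume V = K·W·L/H = 6.366e-07 · 940.2 · 906.9 / 3.069e+09 = 1.769e-10 m³.
Depth of wear h = V/A = 1.769e-10 / 1.781e-05 = 9.934e-06 m.

value=9.934e-06 m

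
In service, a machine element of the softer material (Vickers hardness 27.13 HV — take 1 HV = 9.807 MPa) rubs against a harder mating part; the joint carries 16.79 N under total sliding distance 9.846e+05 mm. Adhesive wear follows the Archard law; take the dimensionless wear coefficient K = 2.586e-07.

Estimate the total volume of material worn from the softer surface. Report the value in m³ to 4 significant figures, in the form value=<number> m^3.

Intermediates are shown rounded — the computation carries exact precision — one last rounding, at 4 significant figures.
Convert: Total distance L = 9.846e+05 mm = 984.6 m.
Convert: Hardness H = 27.13 HV × 9.807 MPa/HV = 266.1 MPa = 2.661e+08 Pa.
Working in SI base units: W = 16.79 N, H = 2.661e+08 Pa, K = 2.586e-07.
Wear volume V = K·W·L/H = 2.586e-07 · 16.79 · 984.6 / 2.661e+08 = 1.607e-11 m³.

value=1.607e-11 m^3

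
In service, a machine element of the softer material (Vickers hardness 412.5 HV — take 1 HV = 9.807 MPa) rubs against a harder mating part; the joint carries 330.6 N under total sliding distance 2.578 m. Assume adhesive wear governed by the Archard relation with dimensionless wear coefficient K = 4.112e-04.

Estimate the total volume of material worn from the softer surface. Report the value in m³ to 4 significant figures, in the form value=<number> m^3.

value=8.663e-11 m^3

The algebra maintains full precision — intermediates are shown rounded; one last rounding, at 4 significant figures.
Hardness H = 412.5 HV × 9.807 MPa/HV = 4045 MPa = 4.045e+09 Pa.
SI base units throughout: W = 330.6 N, H = 4.045e+09 Pa, K = 4.112e-04.
Worn volume V = K·W·L/H = 4.112e-04 · 330.6 · 2.578 / 4.045e+09 = 8.663e-11 m³.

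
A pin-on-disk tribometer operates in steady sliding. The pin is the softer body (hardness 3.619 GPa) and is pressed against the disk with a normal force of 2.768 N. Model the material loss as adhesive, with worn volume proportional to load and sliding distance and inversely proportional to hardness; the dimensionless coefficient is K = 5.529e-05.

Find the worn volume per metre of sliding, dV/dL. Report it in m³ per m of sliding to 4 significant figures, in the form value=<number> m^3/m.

value=4.229e-14 m^3/m

All arithmetic runs at full precision; shown intermediates are rounded — one last rounding to 4 significant digits.
Convert: Hardness H = 3.619 GPa = 3.619e+09 Pa.
In SI base units, W = 2.768 N, H = 3.619e+09 Pa, K = 5.529e-05.
The wear rate dV/dL = K·W/H, so: 5.529e-05 · 2.768 / 3.619e+09 = 4.229e-14 m³/m.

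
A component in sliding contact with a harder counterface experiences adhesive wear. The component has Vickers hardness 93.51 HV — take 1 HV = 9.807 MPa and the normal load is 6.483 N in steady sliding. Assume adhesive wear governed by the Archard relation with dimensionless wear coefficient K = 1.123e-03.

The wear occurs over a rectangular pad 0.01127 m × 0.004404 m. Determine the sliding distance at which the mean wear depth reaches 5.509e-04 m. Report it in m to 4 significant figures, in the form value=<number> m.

Intermediates are shown rounded; the algebra maintains exact precision, and rounded once at the end: four significant figures.
Hardness H = 93.51 HV × 9.807 MPa/HV = 917.1 MPa = 9.171e+08 Pa.
Contact area A = 0.01127 m × 0.004404 m = 4.963e-05 m².
Collected in SI base units: W = 6.483 N, H = 9.171e+08 Pa, K = 1.123e-03.
Volume at the limit: V_lim = h_lim·A = 5.509e-04 · 4.963e-05 = 2.734e-08 m³.
Life L = V_lim·H/(K·W) = 2.734e-08 · 9.171e+08 / (1.123e-03 · 6.483) = 3444 m.

value=3444 m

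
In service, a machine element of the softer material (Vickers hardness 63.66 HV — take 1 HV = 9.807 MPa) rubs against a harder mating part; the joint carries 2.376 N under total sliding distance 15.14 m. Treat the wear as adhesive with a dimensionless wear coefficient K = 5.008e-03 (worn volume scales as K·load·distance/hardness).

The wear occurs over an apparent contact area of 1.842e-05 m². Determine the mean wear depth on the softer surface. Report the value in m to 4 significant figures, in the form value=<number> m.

value=1.567e-05 m

All working math runs at full float precision; quoted intermediates are rounded — one last rounding: 4 significant figures.
Convert: Hardness H = 63.66 HV × 9.807 MPa/HV = 624.3 MPa = 6.243e+08 Pa.
As SI base values: W = 2.376 N, H = 6.243e+08 Pa, K = 5.008e-03.
Wear volume V = K·W·L/H = 5.008e-03 · 2.376 · 15.14 / 6.243e+08 = 2.886e-10 m³.
Mean wear depth h = V/A = 2.886e-10 / 1.842e-05 = 1.567e-05 m.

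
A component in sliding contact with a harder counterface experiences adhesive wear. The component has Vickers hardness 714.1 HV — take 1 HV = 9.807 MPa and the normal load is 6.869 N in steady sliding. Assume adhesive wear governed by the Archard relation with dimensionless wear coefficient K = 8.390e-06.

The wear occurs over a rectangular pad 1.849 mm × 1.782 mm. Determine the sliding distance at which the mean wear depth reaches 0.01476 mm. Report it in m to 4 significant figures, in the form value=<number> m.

value=5910 m

Every step carries exact precision; intermediates are displayed rounded. Rounded once at the end, at four significant figures.
Convert: Hardness H = 714.1 HV × 9.807 MPa/HV = 7003 MPa = 7.003e+09 Pa.
Convert: Pad sides 1.849 mm × 1.782 mm = 0.001849 m × 0.001782 m. Contact area A = 0.001849 m × 0.001782 m = 3.295e-06 m².
Convert: Depth limit h_lim = 0.01476 mm = 1.476e-05 m.
In SI base units: W = 6.869 N, H = 7.003e+09 Pa, K = 8.390e-06.
Permissible volume V_lim = h_lim·A = 1.476e-05 · 3.295e-06 = 4.863e-11 m³.
Life L = V_lim·H/(K·W) = 4.863e-11 · 7.003e+09 / (8.390e-06 · 6.869) = 5910 m.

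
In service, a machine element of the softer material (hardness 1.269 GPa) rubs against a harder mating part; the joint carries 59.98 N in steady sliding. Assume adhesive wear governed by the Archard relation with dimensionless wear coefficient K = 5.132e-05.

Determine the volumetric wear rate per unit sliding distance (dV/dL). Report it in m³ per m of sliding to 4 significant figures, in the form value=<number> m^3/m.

value=2.426e-12 m^3/m

Each operation keeps exact precision; intermediate values are shown rounded — a lone final rounding: four significant digits.
Hardness H = 1.269 GPa = 1.269e+09 Pa.
Collected in SI base units: W = 59.98 N, H = 1.269e+09 Pa, K = 5.132e-05.
Sliding wear rate dV/dL = K·W/H, per unit distance: 5.132e-05 · 59.98 / 1.269e+09 = 2.426e-12 m³/m.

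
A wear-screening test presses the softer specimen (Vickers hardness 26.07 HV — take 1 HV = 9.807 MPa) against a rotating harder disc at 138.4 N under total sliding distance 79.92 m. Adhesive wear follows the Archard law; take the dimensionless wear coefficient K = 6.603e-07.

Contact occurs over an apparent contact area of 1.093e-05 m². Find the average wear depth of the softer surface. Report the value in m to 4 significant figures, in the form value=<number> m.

value=2.614e-06 m

All arithmetic keeps full float precision; printed values are rounded; one last rounding: 4 significant digits.
Hardness H = 26.07 HV × 9.807 MPa/HV = 255.7 MPa = 2.557e+08 Pa.
Collected in SI base units: W = 138.4 N, H = 2.557e+08 Pa, K = 6.603e-07.
Worn volume V = K·W·L/H = 6.603e-07 · 138.4 · 79.92 / 2.557e+08 = 2.857e-11 m³.
Mean depth h = V/A = 2.857e-11 / 1.093e-05 = 2.614e-06 m.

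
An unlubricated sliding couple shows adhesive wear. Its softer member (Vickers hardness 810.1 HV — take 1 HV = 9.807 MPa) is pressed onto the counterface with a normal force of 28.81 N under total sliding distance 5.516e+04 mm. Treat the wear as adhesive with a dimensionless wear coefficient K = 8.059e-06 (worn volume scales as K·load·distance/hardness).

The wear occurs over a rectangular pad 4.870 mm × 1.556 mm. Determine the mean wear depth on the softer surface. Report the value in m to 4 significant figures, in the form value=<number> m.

value=2.127e-07 m

Shown intermediates are rounded. All working math keeps full float precision. Rounded just once, at four significant figures.
Sliding distance L = 5.516e+04 mm = 55.16 m.
Hardness H = 810.1 HV × 9.807 MPa/HV = 7945 MPa = 7.945e+09 Pa.
Pad sides 4.870 mm × 1.556 mm = 0.004870 m × 0.001556 m. Contact area A = 0.004870 m × 0.001556 m = 7.578e-06 m².
Working in SI base units: W = 28.81 N, H = 7.945e+09 Pa, K = 8.059e-06.
Worn volume V = K·W·L/H = 8.059e-06 · 28.81 · 55.16 / 7.945e+09 = 1.612e-12 m³.
Wear depth h = V/A = 1.612e-12 / 7.578e-06 = 2.127e-07 m.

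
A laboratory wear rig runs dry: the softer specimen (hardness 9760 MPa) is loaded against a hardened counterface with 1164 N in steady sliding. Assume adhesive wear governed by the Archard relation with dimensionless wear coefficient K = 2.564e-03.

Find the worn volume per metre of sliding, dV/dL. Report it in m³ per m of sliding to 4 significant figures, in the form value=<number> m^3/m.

value=3.058e-10 m^3/m

Every step runs at full precision. Shown intermediates are rounded; rounded once at the end to four significant digits.
Hardness H = 9760 MPa = 9.760e+09 Pa.
In SI base units, W = 1164 N, H = 9.760e+09 Pa, K = 2.564e-03.
Volumetric rate dV/dL = K·W/H: 2.564e-03 · 1164 / 9.760e+09 = 3.058e-10 m³/m.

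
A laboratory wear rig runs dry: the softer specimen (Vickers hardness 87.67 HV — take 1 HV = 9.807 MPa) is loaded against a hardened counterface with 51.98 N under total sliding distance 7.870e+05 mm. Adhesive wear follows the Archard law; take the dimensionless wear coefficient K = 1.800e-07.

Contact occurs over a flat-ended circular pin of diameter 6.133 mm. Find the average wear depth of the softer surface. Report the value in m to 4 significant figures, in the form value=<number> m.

value=2.899e-07 m

Each operation keeps full float precision — quoted intermediates are rounded, and one last rounding, at four significant figures.
Total distance L = 7.870e+05 mm = 787.0 m.
Hardness H = 87.67 HV × 9.807 MPa/HV = 859.8 MPa = 8.598e+08 Pa.
Pin diameter d = 6.133 mm = 0.006133 m. Contact area A = π·d²/4 = π·(0.006133 m)²/4 = 2.954e-05 m².
Restated in SI base units: W = 51.98 N, H = 8.598e+08 Pa, K = 1.800e-07.
The Archard volume V = K·W·L/H = 1.800e-07 · 51.98 · 787.0 / 8.598e+08 = 8.564e-12 m³.
Depth of wear h = V/A = 8.564e-12 / 2.954e-05 = 2.899e-07 m.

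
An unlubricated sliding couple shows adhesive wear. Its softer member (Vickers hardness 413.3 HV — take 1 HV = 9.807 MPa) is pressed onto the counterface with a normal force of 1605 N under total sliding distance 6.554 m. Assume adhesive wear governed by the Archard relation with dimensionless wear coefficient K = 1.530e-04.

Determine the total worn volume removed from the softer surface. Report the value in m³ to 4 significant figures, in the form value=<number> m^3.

value=3.971e-10 m^3

All arithmetic holds full float precision; intermediates appear rounded. Rounded just once to four significant figures.
Convert: Hardness H = 413.3 HV × 9.807 MPa/HV = 4053 MPa = 4.053e+09 Pa.
SI base units throughout: W = 1605 N, H = 4.053e+09 Pa, K = 1.530e-04.
The Archard volume V = K·W·L/H = 1.530e-04 · 1605 · 6.554 / 4.053e+09 = 3.971e-10 m³.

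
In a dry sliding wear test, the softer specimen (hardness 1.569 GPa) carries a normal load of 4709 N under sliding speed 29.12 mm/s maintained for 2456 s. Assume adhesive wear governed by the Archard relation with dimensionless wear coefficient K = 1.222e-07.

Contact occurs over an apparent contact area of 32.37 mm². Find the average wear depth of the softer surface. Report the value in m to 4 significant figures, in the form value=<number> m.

value=8.103e-07 m

All working math holds exact precision, and intermediates are shown rounded — a single final rounding to 4 significant figures.
Sliding speed v = 29.12 mm/s = 0.02912 m/s. Sliding distance L = v·t = 0.02912 m/s × 2456 s = 71.52 m.
Hardness H = 1.569 GPa = 1.569e+09 Pa.
Contact area A = 32.37 mm² = 3.237e-05 m².
Expressed in SI base units: W = 4709 N, H = 1.569e+09 Pa, K = 1.222e-07.
Archard volume V = K·W·L/H = 1.222e-07 · 4709 · 71.52 / 1.569e+09 = 2.623e-11 m³.
Wear depth h = V/A = 2.623e-11 / 3.237e-05 = 8.103e-07 m.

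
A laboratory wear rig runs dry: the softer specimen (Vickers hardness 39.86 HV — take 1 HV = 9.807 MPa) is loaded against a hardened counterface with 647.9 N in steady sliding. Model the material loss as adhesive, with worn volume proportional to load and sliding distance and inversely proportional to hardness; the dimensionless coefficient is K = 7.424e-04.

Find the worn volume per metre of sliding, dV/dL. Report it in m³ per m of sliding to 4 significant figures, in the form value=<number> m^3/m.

All arithmetic maintains exact precision — intermediate values are printed rounded; a single final rounding to 4 significant digits.
Convert: Hardness H = 39.86 HV × 9.807 MPa/HV = 390.9 MPa = 3.909e+08 Pa.
SI base units throughout: W = 647.9 N, H = 3.909e+08 Pa, K = 7.424e-04.
Volumetric rate dV/dL = K·W/H (no L dependence): 7.424e-04 · 647.9 / 3.909e+08 = 1.230e-09 m³/m.

value=1.230e-09 m^3/m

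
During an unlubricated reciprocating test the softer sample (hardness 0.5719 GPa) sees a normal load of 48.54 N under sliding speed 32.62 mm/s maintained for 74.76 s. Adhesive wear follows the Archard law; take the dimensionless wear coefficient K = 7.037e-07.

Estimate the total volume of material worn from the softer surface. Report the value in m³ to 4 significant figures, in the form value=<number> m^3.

value=1.457e-13 m^3

All working math holds exact precision — the intermediates are shown rounded; rounded just once to 4 significant figures.
Sliding speed v = 32.62 mm/s = 0.03262 m/s. Path length L = v·t = 0.03262 m/s × 74.76 s = 2.439 m.
Hardness H = 0.5719 GPa = 5.719e+08 Pa.
SI base units throughout: W = 48.54 N, H = 5.719e+08 Pa, K = 7.037e-07.
The Archard volume V = K·W·L/H = 7.037e-07 · 48.54 · 2.439 / 5.719e+08 = 1.457e-13 m³.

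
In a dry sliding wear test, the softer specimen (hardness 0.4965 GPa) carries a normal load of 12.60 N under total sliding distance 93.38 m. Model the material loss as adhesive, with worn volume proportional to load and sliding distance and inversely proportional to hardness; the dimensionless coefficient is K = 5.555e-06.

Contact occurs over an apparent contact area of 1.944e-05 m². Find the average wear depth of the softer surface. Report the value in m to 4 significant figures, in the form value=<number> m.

value=6.772e-07 m

Intermediates are shown rounded; all working math keeps full precision — one last rounding, at 4 significant figures.
Hardness H = 0.4965 GPa = 4.965e+08 Pa.
Working in SI base units: W = 12.60 N, H = 4.965e+08 Pa, K = 5.555e-06.
Volume removed: V = K·W·L/H = 5.555e-06 · 12.60 · 93.38 / 4.965e+08 = 1.316e-11 m³.
Average depth h = V/A = 1.316e-11 / 1.944e-05 = 6.772e-07 m.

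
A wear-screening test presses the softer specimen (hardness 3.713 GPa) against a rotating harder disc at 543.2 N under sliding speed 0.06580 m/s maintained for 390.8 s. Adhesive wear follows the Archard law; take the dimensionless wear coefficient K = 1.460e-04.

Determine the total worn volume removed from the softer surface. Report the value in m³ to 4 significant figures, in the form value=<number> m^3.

value=5.492e-10 m^3

All working math carries exact precision, and intermediate values are shown rounded — one final rounding, at four significant figures.
Convert: The distance L = v·t = 0.06580 m/s × 390.8 s = 25.71 m.
Convert: Hardness H = 3.713 GPa = 3.713e+09 Pa.
SI base units throughout: W = 543.2 N, H = 3.713e+09 Pa, K = 1.460e-04.
By Archard's law, V = K·W·L/H = 1.460e-04 · 543.2 · 25.71 / 3.713e+09 = 5.492e-10 m³.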